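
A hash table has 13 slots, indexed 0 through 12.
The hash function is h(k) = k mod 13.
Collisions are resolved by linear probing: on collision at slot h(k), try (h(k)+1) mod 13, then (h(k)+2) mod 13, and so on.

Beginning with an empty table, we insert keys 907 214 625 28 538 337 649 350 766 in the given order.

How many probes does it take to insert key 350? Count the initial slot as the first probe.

5

907: h=10 → slot 10
214: h=6 → slot 6
625: h=1 → slot 1
28: h=2 → slot 2
538: h=5 → slot 5
337: h=12 → slot 12
649: h=12, probe 12,0 → slot 0
350: h=12, probe 12,0,1,2,3 → slot 3
766: h=12, probe 12,0,1,2,3,4 → slot 4
Table: [649, 625, 28, 350, 766, 538, 214, _, _, _, 907, _, 337]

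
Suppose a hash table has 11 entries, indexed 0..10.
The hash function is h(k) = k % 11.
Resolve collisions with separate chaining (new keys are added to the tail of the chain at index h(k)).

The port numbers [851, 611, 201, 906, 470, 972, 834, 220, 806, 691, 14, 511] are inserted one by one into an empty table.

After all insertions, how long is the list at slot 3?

3

851 -> bucket 4
611 -> bucket 6
201 -> bucket 3
906 -> bucket 4 (collision)
470 -> bucket 8
972 -> bucket 4 (collision)
834 -> bucket 9
220 -> bucket 0
806 -> bucket 3 (collision)
691 -> bucket 9 (collision)
14 -> bucket 3 (collision)
511 -> bucket 5
Final buckets:
0: 220
1: —
2: —
3: 201 -> 806 -> 14
4: 851 -> 906 -> 972
5: 511
6: 611
7: —
8: 470
9: 834 -> 691
10: —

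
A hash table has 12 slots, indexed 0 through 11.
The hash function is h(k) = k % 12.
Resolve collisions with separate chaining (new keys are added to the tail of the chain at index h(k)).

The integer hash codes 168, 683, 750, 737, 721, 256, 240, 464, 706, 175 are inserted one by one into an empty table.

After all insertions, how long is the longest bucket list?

2

Insert 168: h=0, bucket 0 empty → new chain.
Insert 683: h=11, bucket 11 empty → new chain.
Insert 750: h=6, bucket 6 empty → new chain.
Insert 737: h=5, bucket 5 empty → new chain.
Insert 721: h=1, bucket 1 empty → new chain.
Insert 256: h=4, bucket 4 empty → new chain.
Insert 240: h=0, bucket 0 nonempty → append to chain.
Insert 464: h=8, bucket 8 empty → new chain.
Insert 706: h=10, bucket 10 empty → new chain.
Insert 175: h=7, bucket 7 empty → new chain.
Final buckets:
0: 168 -> 240
1: 721
2: —
3: —
4: 256
5: 737
6: 750
7: 175
8: 464
9: —
10: 706
11: 683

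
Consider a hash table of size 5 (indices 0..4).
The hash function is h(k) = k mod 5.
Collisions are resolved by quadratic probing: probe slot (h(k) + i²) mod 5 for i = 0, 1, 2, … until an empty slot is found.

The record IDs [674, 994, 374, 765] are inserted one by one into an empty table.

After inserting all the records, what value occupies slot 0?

994

Insert 674: h=4, slot 4 empty => index 4.
Insert 994: h=4, slot 4 occupied => index 0.
Insert 374: h=4, slots 4,0 occupied => index 3.
Insert 765: h=0, slot 0 occupied => index 1.
Table: [994, 765, ., 374, 674]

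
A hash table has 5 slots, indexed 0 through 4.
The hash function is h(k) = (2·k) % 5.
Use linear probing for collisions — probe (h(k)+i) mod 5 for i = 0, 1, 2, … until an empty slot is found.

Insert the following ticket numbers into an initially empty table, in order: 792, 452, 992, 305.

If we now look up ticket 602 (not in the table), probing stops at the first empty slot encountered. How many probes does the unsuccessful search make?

5

792 hashes to 4; slot 4 is free → place at 4.
452 hashes to 4; 4 taken → place at 0.
992 hashes to 4; 4,0 taken → place at 1.
305 hashes to 0; 0,1 taken → place at 2.
Table: [452, 992, 305, -, 792]
Lookup 602: h=4, probe 4,0,1,2,3 → slot 3 empty, not found.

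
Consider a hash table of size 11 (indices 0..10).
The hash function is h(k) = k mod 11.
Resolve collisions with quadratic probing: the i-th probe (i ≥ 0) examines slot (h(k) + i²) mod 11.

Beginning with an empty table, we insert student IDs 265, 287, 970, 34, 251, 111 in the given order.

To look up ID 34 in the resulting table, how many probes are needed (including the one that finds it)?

3

265 hashes to 1; slot 1 is free => place at 1.
287 hashes to 1; 1 taken => place at 2.
970 hashes to 2; 2 taken => place at 3.
34 hashes to 1; 1,2 taken => place at 5.
251 hashes to 9; slot 9 is free => place at 9.
111 hashes to 1; 1,2,5 taken => place at 10.
Table: [_, 265, 287, 970, _, 34, _, _, _, 251, 111]
Lookup 34: h=1, probe 1,2,5 → found at 5.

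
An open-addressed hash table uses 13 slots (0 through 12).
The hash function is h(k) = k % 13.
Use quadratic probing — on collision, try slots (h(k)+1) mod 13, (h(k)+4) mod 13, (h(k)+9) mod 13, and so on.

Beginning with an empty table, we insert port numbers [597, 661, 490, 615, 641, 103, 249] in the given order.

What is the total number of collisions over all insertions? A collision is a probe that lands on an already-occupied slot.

Insert 597: h=12, slot 12 empty => index 12.
Insert 661: h=11, slot 11 empty => index 11.
Insert 490: h=9, slot 9 empty => index 9.
Insert 615: h=4, slot 4 empty => index 4.
Insert 641: h=4, slot 4 occupied => index 5.
Insert 103: h=12, slot 12 occupied => index 0.
Insert 249: h=2, slot 2 empty => index 2.
Table: [103, -, 249, -, 615, 641, -, -, -, 490, -, 661, 597]

2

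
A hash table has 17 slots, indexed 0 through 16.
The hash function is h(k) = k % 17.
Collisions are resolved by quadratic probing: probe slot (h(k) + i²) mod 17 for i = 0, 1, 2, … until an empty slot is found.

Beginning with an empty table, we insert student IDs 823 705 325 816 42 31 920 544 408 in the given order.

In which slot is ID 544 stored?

823 hashes to 7; slot 7 is free -> place at 7.
705 hashes to 8; slot 8 is free -> place at 8.
325 hashes to 2; slot 2 is free -> place at 2.
816 hashes to 0; slot 0 is free -> place at 0.
42 hashes to 8; 8 taken -> place at 9.
31 hashes to 14; slot 14 is free -> place at 14.
920 hashes to 2; 2 taken -> place at 3.
544 hashes to 0; 0 taken -> place at 1.
408 hashes to 0; 0,1 taken -> place at 4.
Table: [816, 544, 325, 920, 408, ∅, ∅, 823, 705, 42, ∅, ∅, ∅, ∅, 31, ∅, ∅]

1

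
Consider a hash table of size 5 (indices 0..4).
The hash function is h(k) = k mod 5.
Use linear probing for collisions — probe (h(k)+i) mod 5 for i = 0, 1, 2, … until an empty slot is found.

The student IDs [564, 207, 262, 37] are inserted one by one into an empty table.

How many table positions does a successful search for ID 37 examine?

4

564 hashes to 4; slot 4 is free -> place at 4.
207 hashes to 2; slot 2 is free -> place at 2.
262 hashes to 2; 2 taken -> place at 3.
37 hashes to 2; 2,3,4 taken -> place at 0.
Table: [37, _, 207, 262, 564]
Lookup 37: h=2, probe 2,3,4,0 → found at 0.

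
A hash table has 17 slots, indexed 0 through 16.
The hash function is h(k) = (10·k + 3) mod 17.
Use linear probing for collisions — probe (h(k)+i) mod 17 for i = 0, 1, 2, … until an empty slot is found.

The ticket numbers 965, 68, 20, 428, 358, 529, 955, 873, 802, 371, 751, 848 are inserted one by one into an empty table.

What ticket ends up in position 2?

802

965 hashes to 14; slot 14 is free → place at 14.
68 hashes to 3; slot 3 is free → place at 3.
20 hashes to 16; slot 16 is free → place at 16.
428 hashes to 16; 16 taken → place at 0.
358 hashes to 13; slot 13 is free → place at 13.
529 hashes to 6; slot 6 is free → place at 6.
955 hashes to 16; 16,0 taken → place at 1.
873 hashes to 12; slot 12 is free → place at 12.
802 hashes to 16; 16,0,1 taken → place at 2.
371 hashes to 7; slot 7 is free → place at 7.
751 hashes to 16; 16,0,1,2,3 taken → place at 4.
848 hashes to 0; 0,1,2,3,4 taken → place at 5.
Table: [428, 955, 802, 68, 751, 848, 529, 371, ., ., ., ., 873, 358, 965, ., 20]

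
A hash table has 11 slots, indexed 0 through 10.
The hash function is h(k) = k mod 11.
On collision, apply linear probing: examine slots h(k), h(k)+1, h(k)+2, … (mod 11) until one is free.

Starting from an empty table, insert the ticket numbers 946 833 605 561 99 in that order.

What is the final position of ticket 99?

946: h=0 → slot 0
833: h=8 → slot 8
605: h=0, probe 0,1 → slot 1
561: h=0, probe 0,1,2 → slot 2
99: h=0, probe 0,1,2,3 → slot 3
Table: [946, 605, 561, 99, _, _, _, _, 833, _, _]

3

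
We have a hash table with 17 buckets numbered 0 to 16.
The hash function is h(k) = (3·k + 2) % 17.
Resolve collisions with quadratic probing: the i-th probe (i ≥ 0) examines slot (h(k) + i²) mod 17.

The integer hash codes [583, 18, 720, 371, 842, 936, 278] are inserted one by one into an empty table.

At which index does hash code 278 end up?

4

583: h=0 => slot 0
18: h=5 => slot 5
720: h=3 => slot 3
371: h=10 => slot 10
842: h=12 => slot 12
936: h=5, probe 5,6 => slot 6
278: h=3, probe 3,4 => slot 4
Table: [583, —, —, 720, 278, 18, 936, —, —, —, 371, —, 842, —, —, —, —]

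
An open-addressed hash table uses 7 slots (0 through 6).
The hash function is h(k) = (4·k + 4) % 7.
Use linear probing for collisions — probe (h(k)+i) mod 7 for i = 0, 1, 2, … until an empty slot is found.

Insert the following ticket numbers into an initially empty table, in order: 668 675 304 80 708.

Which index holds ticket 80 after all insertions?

668 hashes to 2; slot 2 is free => place at 2.
675 hashes to 2; 2 taken => place at 3.
304 hashes to 2; 2,3 taken => place at 4.
80 hashes to 2; 2,3,4 taken => place at 5.
708 hashes to 1; slot 1 is free => place at 1.
Table: [—, 708, 668, 675, 304, 80, —]

5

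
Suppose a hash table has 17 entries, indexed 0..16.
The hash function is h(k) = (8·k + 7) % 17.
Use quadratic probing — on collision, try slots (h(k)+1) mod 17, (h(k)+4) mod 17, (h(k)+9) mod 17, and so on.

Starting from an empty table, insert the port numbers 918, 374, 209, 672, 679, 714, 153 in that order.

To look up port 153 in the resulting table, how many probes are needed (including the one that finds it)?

6

918 hashes to 7; slot 7 is free -> place at 7.
374 hashes to 7; 7 taken -> place at 8.
209 hashes to 13; slot 13 is free -> place at 13.
672 hashes to 11; slot 11 is free -> place at 11.
679 hashes to 16; slot 16 is free -> place at 16.
714 hashes to 7; 7,8,11,16 taken -> place at 6.
153 hashes to 7; 7,8,11,16,6 taken -> place at 15.
Table: [∅, ∅, ∅, ∅, ∅, ∅, 714, 918, 374, ∅, ∅, 672, ∅, 209, ∅, 153, 679]
Lookup 153: h=7, probe 7,8,11,16,6,15 → found at 15.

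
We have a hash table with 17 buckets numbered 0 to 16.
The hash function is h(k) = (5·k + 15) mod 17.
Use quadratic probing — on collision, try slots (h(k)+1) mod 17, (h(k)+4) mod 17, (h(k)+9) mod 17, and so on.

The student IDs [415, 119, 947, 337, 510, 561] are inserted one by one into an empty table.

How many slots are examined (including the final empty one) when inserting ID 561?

415: h=16 => slot 16
119: h=15 => slot 15
947: h=7 => slot 7
337: h=0 => slot 0
510: h=15, probe 15,16,2 => slot 2
561: h=15, probe 15,16,2,7,14 => slot 14
Table: [337, ∅, 510, ∅, ∅, ∅, ∅, 947, ∅, ∅, ∅, ∅, ∅, ∅, 561, 119, 415]

5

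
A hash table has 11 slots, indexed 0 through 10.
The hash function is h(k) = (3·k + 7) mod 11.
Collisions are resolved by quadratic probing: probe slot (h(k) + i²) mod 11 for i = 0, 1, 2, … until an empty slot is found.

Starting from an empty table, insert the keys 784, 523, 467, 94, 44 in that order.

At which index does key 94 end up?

784: h=5 → slot 5
523: h=3 → slot 3
467: h=0 → slot 0
94: h=3, probe 3,4 → slot 4
44: h=7 → slot 7
Table: [467, _, _, 523, 94, 784, _, 44, _, _, _]

4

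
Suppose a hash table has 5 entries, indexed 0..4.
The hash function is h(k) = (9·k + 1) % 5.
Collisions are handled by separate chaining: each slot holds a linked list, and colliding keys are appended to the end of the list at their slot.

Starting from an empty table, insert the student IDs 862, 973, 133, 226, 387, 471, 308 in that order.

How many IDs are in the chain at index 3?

3

862 → bucket 4
973 → bucket 3
133 → bucket 3 (collision)
226 → bucket 0
387 → bucket 4 (collision)
471 → bucket 0 (collision)
308 → bucket 3 (collision)
Final buckets:
0: 226 -> 471
1: ∅
2: ∅
3: 973 -> 133 -> 308
4: 862 -> 387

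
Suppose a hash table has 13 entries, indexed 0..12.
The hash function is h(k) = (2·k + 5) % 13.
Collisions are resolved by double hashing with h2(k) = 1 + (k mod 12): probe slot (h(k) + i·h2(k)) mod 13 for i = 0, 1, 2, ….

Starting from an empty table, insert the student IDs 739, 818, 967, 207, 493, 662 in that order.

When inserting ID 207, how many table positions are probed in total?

739 hashes to 1; slot 1 is free => place at 1.
818 hashes to 3; slot 3 is free => place at 3.
967 hashes to 2; slot 2 is free => place at 2.
207 hashes to 3, h2=4; 3 taken => place at 7.
493 hashes to 3, h2=2; 3 taken => place at 5.
662 hashes to 3, h2=3; 3 taken => place at 6.
Table: [∅, 739, 967, 818, ∅, 493, 662, 207, ∅, ∅, ∅, ∅, ∅]

2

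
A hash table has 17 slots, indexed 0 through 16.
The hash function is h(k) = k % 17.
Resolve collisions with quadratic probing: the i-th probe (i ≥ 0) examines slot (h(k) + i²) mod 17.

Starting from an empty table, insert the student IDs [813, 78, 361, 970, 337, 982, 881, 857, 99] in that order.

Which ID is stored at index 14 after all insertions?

813

813 hashes to 14; slot 14 is free → place at 14.
78 hashes to 10; slot 10 is free → place at 10.
361 hashes to 4; slot 4 is free → place at 4.
970 hashes to 1; slot 1 is free → place at 1.
337 hashes to 14; 14 taken → place at 15.
982 hashes to 13; slot 13 is free → place at 13.
881 hashes to 14; 14,15,1 taken → place at 6.
857 hashes to 7; slot 7 is free → place at 7.
99 hashes to 14; 14,15,1,6,13 taken → place at 5.
Table: [—, 970, —, —, 361, 99, 881, 857, —, —, 78, —, —, 982, 813, 337, —]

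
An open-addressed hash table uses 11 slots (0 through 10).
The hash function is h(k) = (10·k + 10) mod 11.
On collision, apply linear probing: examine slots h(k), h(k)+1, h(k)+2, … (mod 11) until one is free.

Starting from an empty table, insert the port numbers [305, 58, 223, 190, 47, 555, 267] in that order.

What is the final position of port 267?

0

305 hashes to 2; slot 2 is free => place at 2.
58 hashes to 7; slot 7 is free => place at 7.
223 hashes to 7; 7 taken => place at 8.
190 hashes to 7; 7,8 taken => place at 9.
47 hashes to 7; 7,8,9 taken => place at 10.
555 hashes to 5; slot 5 is free => place at 5.
267 hashes to 7; 7,8,9,10 taken => place at 0.
Table: [267, ., 305, ., ., 555, ., 58, 223, 190, 47]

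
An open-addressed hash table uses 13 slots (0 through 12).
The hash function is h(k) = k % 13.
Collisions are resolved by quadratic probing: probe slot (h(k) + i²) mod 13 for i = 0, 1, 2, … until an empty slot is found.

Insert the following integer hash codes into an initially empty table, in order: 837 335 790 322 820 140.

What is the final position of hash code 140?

837 hashes to 5; slot 5 is free -> place at 5.
335 hashes to 10; slot 10 is free -> place at 10.
790 hashes to 10; 10 taken -> place at 11.
322 hashes to 10; 10,11 taken -> place at 1.
820 hashes to 1; 1 taken -> place at 2.
140 hashes to 10; 10,11,1 taken -> place at 6.
Table: [_, 322, 820, _, _, 837, 140, _, _, _, 335, 790, _]

6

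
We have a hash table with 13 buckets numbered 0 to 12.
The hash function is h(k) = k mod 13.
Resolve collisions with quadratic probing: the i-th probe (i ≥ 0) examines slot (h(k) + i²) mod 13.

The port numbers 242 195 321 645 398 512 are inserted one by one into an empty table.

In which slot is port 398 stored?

4

Insert 242: h=8, slot 8 empty → index 8.
Insert 195: h=0, slot 0 empty → index 0.
Insert 321: h=9, slot 9 empty → index 9.
Insert 645: h=8, slots 8,9 occupied → index 12.
Insert 398: h=8, slots 8,9,12 occupied → index 4.
Insert 512: h=5, slot 5 empty → index 5.
Table: [195, ., ., ., 398, 512, ., ., 242, 321, ., ., 645]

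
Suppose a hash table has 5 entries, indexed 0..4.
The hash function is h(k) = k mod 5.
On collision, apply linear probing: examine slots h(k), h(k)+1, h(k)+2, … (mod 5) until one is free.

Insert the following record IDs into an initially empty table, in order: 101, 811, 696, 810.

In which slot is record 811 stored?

2

Insert 101: h=1, slot 1 empty -> index 1.
Insert 811: h=1, slot 1 occupied -> index 2.
Insert 696: h=1, slots 1,2 occupied -> index 3.
Insert 810: h=0, slot 0 empty -> index 0.
Table: [810, 101, 811, 696, —]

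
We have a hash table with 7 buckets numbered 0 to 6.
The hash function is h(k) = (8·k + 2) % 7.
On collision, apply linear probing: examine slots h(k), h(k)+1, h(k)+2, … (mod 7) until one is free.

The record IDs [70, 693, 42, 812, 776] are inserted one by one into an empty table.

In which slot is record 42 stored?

4

70 hashes to 2; slot 2 is free → place at 2.
693 hashes to 2; 2 taken → place at 3.
42 hashes to 2; 2,3 taken → place at 4.
812 hashes to 2; 2,3,4 taken → place at 5.
776 hashes to 1; slot 1 is free → place at 1.
Table: [∅, 776, 70, 693, 42, 812, ∅]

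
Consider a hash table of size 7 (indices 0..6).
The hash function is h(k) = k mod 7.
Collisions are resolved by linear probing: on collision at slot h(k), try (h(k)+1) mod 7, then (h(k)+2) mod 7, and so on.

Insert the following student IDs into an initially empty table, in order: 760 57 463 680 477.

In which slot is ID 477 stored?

5

760: h=4 → slot 4
57: h=1 → slot 1
463: h=1, probe 1,2 → slot 2
680: h=1, probe 1,2,3 → slot 3
477: h=1, probe 1,2,3,4,5 → slot 5
Table: [—, 57, 463, 680, 760, 477, —]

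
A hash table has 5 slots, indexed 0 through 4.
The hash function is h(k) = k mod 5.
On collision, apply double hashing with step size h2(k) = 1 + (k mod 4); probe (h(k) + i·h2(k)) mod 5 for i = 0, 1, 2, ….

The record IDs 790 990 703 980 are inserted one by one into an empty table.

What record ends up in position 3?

Insert 790: h=0, slot 0 empty => index 0.
Insert 990: h=0, h2=3, slot 0 occupied => index 3.
Insert 703: h=3, h2=4, slot 3 occupied => index 2.
Insert 980: h=0, h2=1, slot 0 occupied => index 1.
Table: [790, 980, 703, 990, -]

990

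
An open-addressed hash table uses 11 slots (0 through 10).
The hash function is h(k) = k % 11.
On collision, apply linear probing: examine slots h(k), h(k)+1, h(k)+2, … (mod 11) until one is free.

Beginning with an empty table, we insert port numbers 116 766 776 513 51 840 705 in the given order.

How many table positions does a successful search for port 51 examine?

4

116 hashes to 6; slot 6 is free → place at 6.
766 hashes to 7; slot 7 is free → place at 7.
776 hashes to 6; 6,7 taken → place at 8.
513 hashes to 7; 7,8 taken → place at 9.
51 hashes to 7; 7,8,9 taken → place at 10.
840 hashes to 4; slot 4 is free → place at 4.
705 hashes to 1; slot 1 is free → place at 1.
Table: [-, 705, -, -, 840, -, 116, 766, 776, 513, 51]
Lookup 51: h=7, probe 7,8,9,10 → found at 10.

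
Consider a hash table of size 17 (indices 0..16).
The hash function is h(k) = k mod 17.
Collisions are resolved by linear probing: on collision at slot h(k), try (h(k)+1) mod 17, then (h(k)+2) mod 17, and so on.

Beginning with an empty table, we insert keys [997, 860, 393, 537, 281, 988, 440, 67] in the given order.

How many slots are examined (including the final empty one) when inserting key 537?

3

Insert 997: h=11, slot 11 empty => index 11.
Insert 860: h=10, slot 10 empty => index 10.
Insert 393: h=2, slot 2 empty => index 2.
Insert 537: h=10, slots 10,11 occupied => index 12.
Insert 281: h=9, slot 9 empty => index 9.
Insert 988: h=2, slot 2 occupied => index 3.
Insert 440: h=15, slot 15 empty => index 15.
Insert 67: h=16, slot 16 empty => index 16.
Table: [-, -, 393, 988, -, -, -, -, -, 281, 860, 997, 537, -, -, 440, 67]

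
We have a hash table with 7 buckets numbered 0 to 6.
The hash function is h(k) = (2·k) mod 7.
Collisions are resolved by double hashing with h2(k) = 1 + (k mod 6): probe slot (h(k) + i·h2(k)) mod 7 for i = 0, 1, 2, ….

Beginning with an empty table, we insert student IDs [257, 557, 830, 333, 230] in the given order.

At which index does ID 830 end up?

257: h=3 → slot 3
557: h=1 → slot 1
830: h=1, h2=3, probe 1,4 → slot 4
333: h=1, h2=4, probe 1,5 → slot 5
230: h=5, h2=3, probe 5,1,4,0 → slot 0
Table: [230, 557, ∅, 257, 830, 333, ∅]

4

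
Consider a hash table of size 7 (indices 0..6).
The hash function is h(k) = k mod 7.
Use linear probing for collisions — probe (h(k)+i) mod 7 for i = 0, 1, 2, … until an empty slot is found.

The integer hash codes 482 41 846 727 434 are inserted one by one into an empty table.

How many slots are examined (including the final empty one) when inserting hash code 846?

482: h=6 → slot 6
41: h=6, probe 6,0 → slot 0
846: h=6, probe 6,0,1 → slot 1
727: h=6, probe 6,0,1,2 → slot 2
434: h=0, probe 0,1,2,3 → slot 3
Table: [41, 846, 727, 434, ∅, ∅, 482]

3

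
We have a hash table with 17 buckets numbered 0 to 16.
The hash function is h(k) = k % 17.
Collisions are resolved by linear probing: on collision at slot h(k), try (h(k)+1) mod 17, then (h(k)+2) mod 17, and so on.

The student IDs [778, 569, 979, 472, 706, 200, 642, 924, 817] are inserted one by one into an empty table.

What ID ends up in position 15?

778 hashes to 13; slot 13 is free -> place at 13.
569 hashes to 8; slot 8 is free -> place at 8.
979 hashes to 10; slot 10 is free -> place at 10.
472 hashes to 13; 13 taken -> place at 14.
706 hashes to 9; slot 9 is free -> place at 9.
200 hashes to 13; 13,14 taken -> place at 15.
642 hashes to 13; 13,14,15 taken -> place at 16.
924 hashes to 6; slot 6 is free -> place at 6.
817 hashes to 1; slot 1 is free -> place at 1.
Table: [—, 817, —, —, —, —, 924, —, 569, 706, 979, —, —, 778, 472, 200, 642]

200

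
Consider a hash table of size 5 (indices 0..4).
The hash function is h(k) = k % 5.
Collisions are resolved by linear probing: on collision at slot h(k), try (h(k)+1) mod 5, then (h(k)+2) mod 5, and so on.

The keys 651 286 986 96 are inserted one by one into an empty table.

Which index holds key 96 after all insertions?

651 hashes to 1; slot 1 is free -> place at 1.
286 hashes to 1; 1 taken -> place at 2.
986 hashes to 1; 1,2 taken -> place at 3.
96 hashes to 1; 1,2,3 taken -> place at 4.
Table: [-, 651, 286, 986, 96]

4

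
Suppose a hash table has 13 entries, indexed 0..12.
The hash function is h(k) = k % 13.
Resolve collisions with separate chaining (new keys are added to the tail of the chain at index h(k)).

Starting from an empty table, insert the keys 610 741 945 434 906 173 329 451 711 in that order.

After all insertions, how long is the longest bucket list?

610 → bucket 12
741 → bucket 0
945 → bucket 9
434 → bucket 5
906 → bucket 9 (collision)
173 → bucket 4
329 → bucket 4 (collision)
451 → bucket 9 (collision)
711 → bucket 9 (collision)
Final buckets:
0: 741
1: _
2: _
3: _
4: 173 -> 329
5: 434
6: _
7: _
8: _
9: 945 -> 906 -> 451 -> 711
10: _
11: _
12: 610

4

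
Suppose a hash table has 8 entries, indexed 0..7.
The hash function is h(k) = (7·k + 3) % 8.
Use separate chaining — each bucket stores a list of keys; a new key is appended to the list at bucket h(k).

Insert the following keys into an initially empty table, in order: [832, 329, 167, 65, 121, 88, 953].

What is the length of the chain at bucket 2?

832 -> bucket 3
329 -> bucket 2
167 -> bucket 4
65 -> bucket 2 (collision)
121 -> bucket 2 (collision)
88 -> bucket 3 (collision)
953 -> bucket 2 (collision)
Final buckets:
0: ∅
1: ∅
2: 329 -> 65 -> 121 -> 953
3: 832 -> 88
4: 167
5: ∅
6: ∅
7: ∅

4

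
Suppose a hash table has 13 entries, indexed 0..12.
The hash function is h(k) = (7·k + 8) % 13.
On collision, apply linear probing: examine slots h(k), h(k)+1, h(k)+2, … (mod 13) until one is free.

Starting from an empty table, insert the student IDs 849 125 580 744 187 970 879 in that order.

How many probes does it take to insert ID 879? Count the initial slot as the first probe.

4

849: h=10 => slot 10
125: h=12 => slot 12
580: h=12, probe 12,0 => slot 0
744: h=3 => slot 3
187: h=4 => slot 4
970: h=12, probe 12,0,1 => slot 1
879: h=12, probe 12,0,1,2 => slot 2
Table: [580, 970, 879, 744, 187, -, -, -, -, -, 849, -, 125]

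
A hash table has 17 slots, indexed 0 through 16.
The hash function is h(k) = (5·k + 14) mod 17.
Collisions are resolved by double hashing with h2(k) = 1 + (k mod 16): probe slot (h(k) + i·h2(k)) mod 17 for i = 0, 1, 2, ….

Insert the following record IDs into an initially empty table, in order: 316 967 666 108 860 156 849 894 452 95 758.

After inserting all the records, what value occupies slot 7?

894

316 hashes to 13; slot 13 is free -> place at 13.
967 hashes to 4; slot 4 is free -> place at 4.
666 hashes to 12; slot 12 is free -> place at 12.
108 hashes to 10; slot 10 is free -> place at 10.
860 hashes to 13, h2=13; 13 taken -> place at 9.
156 hashes to 12, h2=13; 12 taken -> place at 8.
849 hashes to 9, h2=2; 9 taken -> place at 11.
894 hashes to 13, h2=15; 13,11,9 taken -> place at 7.
452 hashes to 13, h2=5; 13 taken -> place at 1.
95 hashes to 13, h2=16; 13,12,11,10,9,8,7 taken -> place at 6.
758 hashes to 13, h2=7; 13 taken -> place at 3.
Table: [-, 452, -, 758, 967, -, 95, 894, 156, 860, 108, 849, 666, 316, -, -, -]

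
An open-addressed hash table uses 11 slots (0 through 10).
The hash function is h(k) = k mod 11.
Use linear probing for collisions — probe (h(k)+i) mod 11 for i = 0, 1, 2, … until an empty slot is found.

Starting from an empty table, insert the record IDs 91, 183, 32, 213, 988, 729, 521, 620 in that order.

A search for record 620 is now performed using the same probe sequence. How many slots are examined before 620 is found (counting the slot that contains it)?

91: h=3 -> slot 3
183: h=7 -> slot 7
32: h=10 -> slot 10
213: h=4 -> slot 4
988: h=9 -> slot 9
729: h=3, probe 3,4,5 -> slot 5
521: h=4, probe 4,5,6 -> slot 6
620: h=4, probe 4,5,6,7,8 -> slot 8
Table: [—, —, —, 91, 213, 729, 521, 183, 620, 988, 32]
Lookup 620: h=4, probe 4,5,6,7,8 → found at 8.

5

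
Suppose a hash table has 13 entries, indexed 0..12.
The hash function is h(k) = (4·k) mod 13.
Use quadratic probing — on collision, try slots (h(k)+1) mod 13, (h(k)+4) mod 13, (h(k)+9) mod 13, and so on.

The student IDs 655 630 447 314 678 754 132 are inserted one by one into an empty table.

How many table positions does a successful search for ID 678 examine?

655: h=7 -> slot 7
630: h=11 -> slot 11
447: h=7, probe 7,8 -> slot 8
314: h=8, probe 8,9 -> slot 9
678: h=8, probe 8,9,12 -> slot 12
754: h=0 -> slot 0
132: h=8, probe 8,9,12,4 -> slot 4
Table: [754, ∅, ∅, ∅, 132, ∅, ∅, 655, 447, 314, ∅, 630, 678]
Lookup 678: h=8, probe 8,9,12 → found at 12.

3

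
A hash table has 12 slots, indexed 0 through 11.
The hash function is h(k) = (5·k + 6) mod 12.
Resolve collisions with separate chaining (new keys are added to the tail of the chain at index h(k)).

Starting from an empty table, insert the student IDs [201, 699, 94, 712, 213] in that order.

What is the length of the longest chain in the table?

2

201 → bucket 3
699 → bucket 9
94 → bucket 8
712 → bucket 2
213 → bucket 3 (collision)
Final buckets:
0: —
1: —
2: 712
3: 201 -> 213
4: —
5: —
6: —
7: —
8: 94
9: 699
10: —
11: —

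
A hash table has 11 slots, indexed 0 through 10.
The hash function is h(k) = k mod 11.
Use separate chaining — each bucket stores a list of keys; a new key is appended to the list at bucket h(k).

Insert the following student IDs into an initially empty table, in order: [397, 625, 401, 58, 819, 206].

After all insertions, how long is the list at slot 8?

397 -> bucket 1
625 -> bucket 9
401 -> bucket 5
58 -> bucket 3
819 -> bucket 5 (collision)
206 -> bucket 8
Final buckets:
0: _
1: 397
2: _
3: 58
4: _
5: 401 -> 819
6: _
7: _
8: 206
9: 625
10: _

1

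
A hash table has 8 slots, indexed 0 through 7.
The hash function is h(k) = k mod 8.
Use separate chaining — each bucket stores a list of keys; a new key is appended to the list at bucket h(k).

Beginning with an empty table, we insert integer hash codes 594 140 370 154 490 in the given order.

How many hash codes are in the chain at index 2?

4

594 → bucket 2
140 → bucket 4
370 → bucket 2 (collision)
154 → bucket 2 (collision)
490 → bucket 2 (collision)
Final buckets:
0: _
1: _
2: 594 -> 370 -> 154 -> 490
3: _
4: 140
5: _
6: _
7: _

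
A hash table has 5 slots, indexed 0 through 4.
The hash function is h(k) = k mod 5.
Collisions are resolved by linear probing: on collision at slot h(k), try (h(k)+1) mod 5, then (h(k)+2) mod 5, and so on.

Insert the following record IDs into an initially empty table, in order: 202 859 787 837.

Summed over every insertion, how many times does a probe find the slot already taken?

Insert 202: h=2, slot 2 empty → index 2.
Insert 859: h=4, slot 4 empty → index 4.
Insert 787: h=2, slot 2 occupied → index 3.
Insert 837: h=2, slots 2,3,4 occupied → index 0.
Table: [837, -, 202, 787, 859]

4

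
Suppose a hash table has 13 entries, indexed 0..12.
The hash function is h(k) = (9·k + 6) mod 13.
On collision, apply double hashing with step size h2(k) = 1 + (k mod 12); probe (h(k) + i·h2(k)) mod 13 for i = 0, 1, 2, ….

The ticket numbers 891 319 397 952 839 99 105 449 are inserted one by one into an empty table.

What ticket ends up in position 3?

839

Insert 891: h=4, slot 4 empty -> index 4.
Insert 319: h=4, h2=8, slot 4 occupied -> index 12.
Insert 397: h=4, h2=2, slot 4 occupied -> index 6.
Insert 952: h=7, slot 7 empty -> index 7.
Insert 839: h=4, h2=12, slot 4 occupied -> index 3.
Insert 99: h=0, slot 0 empty -> index 0.
Insert 105: h=2, slot 2 empty -> index 2.
Insert 449: h=4, h2=6, slot 4 occupied -> index 10.
Table: [99, ., 105, 839, 891, ., 397, 952, ., ., 449, ., 319]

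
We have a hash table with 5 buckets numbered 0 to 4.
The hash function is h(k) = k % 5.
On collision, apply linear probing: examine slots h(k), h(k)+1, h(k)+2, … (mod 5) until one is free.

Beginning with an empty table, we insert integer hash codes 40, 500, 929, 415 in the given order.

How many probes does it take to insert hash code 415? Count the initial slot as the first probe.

40 hashes to 0; slot 0 is free → place at 0.
500 hashes to 0; 0 taken → place at 1.
929 hashes to 4; slot 4 is free → place at 4.
415 hashes to 0; 0,1 taken → place at 2.
Table: [40, 500, 415, ∅, 929]

3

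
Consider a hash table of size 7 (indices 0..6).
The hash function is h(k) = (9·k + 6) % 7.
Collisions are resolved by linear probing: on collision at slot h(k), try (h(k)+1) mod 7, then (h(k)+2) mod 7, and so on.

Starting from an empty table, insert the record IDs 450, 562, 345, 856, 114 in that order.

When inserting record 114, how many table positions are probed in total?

5

450 hashes to 3; slot 3 is free → place at 3.
562 hashes to 3; 3 taken → place at 4.
345 hashes to 3; 3,4 taken → place at 5.
856 hashes to 3; 3,4,5 taken → place at 6.
114 hashes to 3; 3,4,5,6 taken → place at 0.
Table: [114, -, -, 450, 562, 345, 856]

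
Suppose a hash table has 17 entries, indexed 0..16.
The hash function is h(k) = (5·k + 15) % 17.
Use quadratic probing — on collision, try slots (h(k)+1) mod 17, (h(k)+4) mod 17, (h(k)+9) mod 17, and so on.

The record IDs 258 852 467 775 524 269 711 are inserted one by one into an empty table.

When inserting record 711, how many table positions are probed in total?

4

258: h=13 -> slot 13
852: h=8 -> slot 8
467: h=4 -> slot 4
775: h=14 -> slot 14
524: h=0 -> slot 0
269: h=0, probe 0,1 -> slot 1
711: h=0, probe 0,1,4,9 -> slot 9
Table: [524, 269, _, _, 467, _, _, _, 852, 711, _, _, _, 258, 775, _, _]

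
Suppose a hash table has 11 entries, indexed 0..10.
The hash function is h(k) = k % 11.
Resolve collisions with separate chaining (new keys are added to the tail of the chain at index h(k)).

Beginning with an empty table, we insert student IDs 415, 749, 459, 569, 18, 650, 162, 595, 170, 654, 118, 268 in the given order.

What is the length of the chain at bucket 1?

415 -> bucket 8
749 -> bucket 1
459 -> bucket 8 (collision)
569 -> bucket 8 (collision)
18 -> bucket 7
650 -> bucket 1 (collision)
162 -> bucket 8 (collision)
595 -> bucket 1 (collision)
170 -> bucket 5
654 -> bucket 5 (collision)
118 -> bucket 8 (collision)
268 -> bucket 4
Final buckets:
0: ∅
1: 749 -> 650 -> 595
2: ∅
3: ∅
4: 268
5: 170 -> 654
6: ∅
7: 18
8: 415 -> 459 -> 569 -> 162 -> 118
9: ∅
10: ∅

3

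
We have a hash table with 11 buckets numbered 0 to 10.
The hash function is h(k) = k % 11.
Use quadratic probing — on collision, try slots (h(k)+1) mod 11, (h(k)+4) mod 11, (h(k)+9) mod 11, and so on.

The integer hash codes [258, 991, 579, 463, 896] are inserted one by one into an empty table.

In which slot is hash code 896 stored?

6

258 hashes to 5; slot 5 is free -> place at 5.
991 hashes to 1; slot 1 is free -> place at 1.
579 hashes to 7; slot 7 is free -> place at 7.
463 hashes to 1; 1 taken -> place at 2.
896 hashes to 5; 5 taken -> place at 6.
Table: [—, 991, 463, —, —, 258, 896, 579, —, —, —]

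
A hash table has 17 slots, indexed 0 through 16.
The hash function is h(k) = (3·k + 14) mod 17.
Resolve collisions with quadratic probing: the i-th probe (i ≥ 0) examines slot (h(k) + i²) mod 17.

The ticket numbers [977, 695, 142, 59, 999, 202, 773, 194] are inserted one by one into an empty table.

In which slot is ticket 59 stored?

977: h=4 => slot 4
695: h=8 => slot 8
142: h=15 => slot 15
59: h=4, probe 4,5 => slot 5
999: h=2 => slot 2
202: h=8, probe 8,9 => slot 9
773: h=4, probe 4,5,8,13 => slot 13
194: h=1 => slot 1
Table: [-, 194, 999, -, 977, 59, -, -, 695, 202, -, -, -, 773, -, 142, -]

5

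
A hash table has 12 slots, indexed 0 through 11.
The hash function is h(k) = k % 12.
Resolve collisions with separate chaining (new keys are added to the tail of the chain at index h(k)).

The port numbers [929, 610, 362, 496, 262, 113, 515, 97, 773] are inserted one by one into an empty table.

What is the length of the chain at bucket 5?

929 → bucket 5
610 → bucket 10
362 → bucket 2
496 → bucket 4
262 → bucket 10 (collision)
113 → bucket 5 (collision)
515 → bucket 11
97 → bucket 1
773 → bucket 5 (collision)
Final buckets:
0: -
1: 97
2: 362
3: -
4: 496
5: 929 -> 113 -> 773
6: -
7: -
8: -
9: -
10: 610 -> 262
11: 515

3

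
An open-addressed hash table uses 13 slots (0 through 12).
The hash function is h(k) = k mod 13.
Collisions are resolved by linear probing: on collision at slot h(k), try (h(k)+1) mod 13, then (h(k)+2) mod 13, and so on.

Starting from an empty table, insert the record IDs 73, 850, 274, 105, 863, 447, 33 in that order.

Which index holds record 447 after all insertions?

7

Insert 73: h=8, slot 8 empty → index 8.
Insert 850: h=5, slot 5 empty → index 5.
Insert 274: h=1, slot 1 empty → index 1.
Insert 105: h=1, slot 1 occupied → index 2.
Insert 863: h=5, slot 5 occupied → index 6.
Insert 447: h=5, slots 5,6 occupied → index 7.
Insert 33: h=7, slots 7,8 occupied → index 9.
Table: [∅, 274, 105, ∅, ∅, 850, 863, 447, 73, 33, ∅, ∅, ∅]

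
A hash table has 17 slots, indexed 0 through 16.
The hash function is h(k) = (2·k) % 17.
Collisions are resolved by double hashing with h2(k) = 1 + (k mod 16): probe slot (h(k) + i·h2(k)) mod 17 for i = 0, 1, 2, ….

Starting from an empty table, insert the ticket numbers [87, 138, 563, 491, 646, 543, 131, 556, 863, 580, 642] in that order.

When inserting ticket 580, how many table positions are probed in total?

4

87: h=4 -> slot 4
138: h=4, h2=11, probe 4,15 -> slot 15
563: h=4, h2=4, probe 4,8 -> slot 8
491: h=13 -> slot 13
646: h=0 -> slot 0
543: h=15, h2=16, probe 15,14 -> slot 14
131: h=7 -> slot 7
556: h=7, h2=13, probe 7,3 -> slot 3
863: h=9 -> slot 9
580: h=4, h2=5, probe 4,9,14,2 -> slot 2
642: h=9, h2=3, probe 9,12 -> slot 12
Table: [646, ., 580, 556, 87, ., ., 131, 563, 863, ., ., 642, 491, 543, 138, .]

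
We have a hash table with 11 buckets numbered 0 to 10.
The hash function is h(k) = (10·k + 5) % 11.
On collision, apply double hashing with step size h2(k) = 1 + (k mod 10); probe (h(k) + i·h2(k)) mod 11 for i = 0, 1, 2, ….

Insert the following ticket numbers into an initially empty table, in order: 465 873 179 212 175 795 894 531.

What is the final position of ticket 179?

465: h=2 => slot 2
873: h=1 => slot 1
179: h=2, h2=10, probe 2,1,0 => slot 0
212: h=2, h2=3, probe 2,5 => slot 5
175: h=6 => slot 6
795: h=2, h2=6, probe 2,8 => slot 8
894: h=2, h2=5, probe 2,7 => slot 7
531: h=2, h2=2, probe 2,4 => slot 4
Table: [179, 873, 465, —, 531, 212, 175, 894, 795, —, —]

0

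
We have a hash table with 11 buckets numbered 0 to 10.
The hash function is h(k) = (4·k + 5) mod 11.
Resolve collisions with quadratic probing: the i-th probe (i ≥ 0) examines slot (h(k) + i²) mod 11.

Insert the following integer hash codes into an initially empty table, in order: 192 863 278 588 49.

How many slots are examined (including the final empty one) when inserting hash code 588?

3

192: h=3 → slot 3
863: h=3, probe 3,4 → slot 4
278: h=6 → slot 6
588: h=3, probe 3,4,7 → slot 7
49: h=3, probe 3,4,7,1 → slot 1
Table: [_, 49, _, 192, 863, _, 278, 588, _, _, _]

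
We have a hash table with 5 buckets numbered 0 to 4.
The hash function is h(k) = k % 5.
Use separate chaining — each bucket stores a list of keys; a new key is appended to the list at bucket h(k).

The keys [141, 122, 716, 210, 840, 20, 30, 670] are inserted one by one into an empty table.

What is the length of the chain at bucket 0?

5

Insert 141: h=1, bucket 1 empty -> new chain.
Insert 122: h=2, bucket 2 empty -> new chain.
Insert 716: h=1, bucket 1 nonempty -> append to chain.
Insert 210: h=0, bucket 0 empty -> new chain.
Insert 840: h=0, bucket 0 nonempty -> append to chain.
Insert 20: h=0, bucket 0 nonempty -> append to chain.
Insert 30: h=0, bucket 0 nonempty -> append to chain.
Insert 670: h=0, bucket 0 nonempty -> append to chain.
Final buckets:
0: 210 -> 840 -> 20 -> 30 -> 670
1: 141 -> 716
2: 122
3: —
4: —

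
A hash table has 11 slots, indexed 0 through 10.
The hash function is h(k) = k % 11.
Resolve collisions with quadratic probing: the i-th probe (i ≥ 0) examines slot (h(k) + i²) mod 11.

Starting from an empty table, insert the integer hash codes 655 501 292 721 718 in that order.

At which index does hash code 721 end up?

655 hashes to 6; slot 6 is free → place at 6.
501 hashes to 6; 6 taken → place at 7.
292 hashes to 6; 6,7 taken → place at 10.
721 hashes to 6; 6,7,10 taken → place at 4.
718 hashes to 3; slot 3 is free → place at 3.
Table: [_, _, _, 718, 721, _, 655, 501, _, _, 292]

4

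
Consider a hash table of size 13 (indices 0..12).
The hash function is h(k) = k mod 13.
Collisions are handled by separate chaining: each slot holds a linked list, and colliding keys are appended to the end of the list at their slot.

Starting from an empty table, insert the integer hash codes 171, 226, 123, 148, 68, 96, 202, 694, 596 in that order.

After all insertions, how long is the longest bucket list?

Insert 171: h=2, bucket 2 empty → new chain.
Insert 226: h=5, bucket 5 empty → new chain.
Insert 123: h=6, bucket 6 empty → new chain.
Insert 148: h=5, bucket 5 nonempty → append to chain.
Insert 68: h=3, bucket 3 empty → new chain.
Insert 96: h=5, bucket 5 nonempty → append to chain.
Insert 202: h=7, bucket 7 empty → new chain.
Insert 694: h=5, bucket 5 nonempty → append to chain.
Insert 596: h=11, bucket 11 empty → new chain.
Final buckets:
0: ∅
1: ∅
2: 171
3: 68
4: ∅
5: 226 -> 148 -> 96 -> 694
6: 123
7: 202
8: ∅
9: ∅
10: ∅
11: 596
12: ∅

4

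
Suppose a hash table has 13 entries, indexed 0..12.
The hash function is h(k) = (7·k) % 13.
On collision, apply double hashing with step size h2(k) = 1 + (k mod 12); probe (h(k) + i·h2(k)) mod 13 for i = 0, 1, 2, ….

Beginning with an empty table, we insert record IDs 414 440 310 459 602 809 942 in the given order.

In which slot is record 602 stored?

5

414 hashes to 12; slot 12 is free -> place at 12.
440 hashes to 12, h2=9; 12 taken -> place at 8.
310 hashes to 12, h2=11; 12 taken -> place at 10.
459 hashes to 2; slot 2 is free -> place at 2.
602 hashes to 2, h2=3; 2 taken -> place at 5.
809 hashes to 8, h2=6; 8 taken -> place at 1.
942 hashes to 3; slot 3 is free -> place at 3.
Table: [., 809, 459, 942, ., 602, ., ., 440, ., 310, ., 414]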